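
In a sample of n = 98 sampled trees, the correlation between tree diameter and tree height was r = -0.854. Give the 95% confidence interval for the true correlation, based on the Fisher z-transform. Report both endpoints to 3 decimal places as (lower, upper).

(-0.900, -0.789)

z_r = atanh(-0.854) = -1.270747;  SE = 1/√(n−3) = 1/√95 = 0.102598
z-limits: -1.270747 ± 1.960·0.102598 = -1.270747 ± 0.201092 = [-1.471839, -1.069655]
ρ-limits: (tanh -1.471839, tanh -1.069655) = (-0.900, -0.789)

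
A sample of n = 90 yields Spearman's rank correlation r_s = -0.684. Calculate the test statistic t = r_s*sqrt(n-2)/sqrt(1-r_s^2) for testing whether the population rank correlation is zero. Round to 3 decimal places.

1 − r_s² = 1 − 0.467856 = 0.532144;  √(1−r_s²) = 0.729482
√(n−2) = √88 = 9.380832
t = r_s·√(n−2)/√(1−r_s²) = -0.684 · 9.380832 / 0.729482 = -8.796

-8.796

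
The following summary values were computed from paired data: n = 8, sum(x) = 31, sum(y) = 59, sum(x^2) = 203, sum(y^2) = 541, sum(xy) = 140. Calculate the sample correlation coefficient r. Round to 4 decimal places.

S_xy = nΣxy − ΣxΣy = 8·140 − 31·59 = 1120 − 1829 = -709
S_xx = nΣx² − (Σx)² = 8·203 − 31² = 1624 − 961 = 663
S_yy = nΣy² − (Σy)² = 8·541 − 59² = 4328 − 3481 = 847
r = S_xy / √(S_xx·S_yy) = -709 / √(663·847) = -709 / √561561 = -709 / 749.3737 = -0.9461

-0.9461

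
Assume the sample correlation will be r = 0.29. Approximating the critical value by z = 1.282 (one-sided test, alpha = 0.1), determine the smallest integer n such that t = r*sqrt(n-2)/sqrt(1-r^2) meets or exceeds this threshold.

Need r·√(n−2)/√(1−r²) ≥ 1.282
√(n−2) ≥ 1.282·√(1−0.0841) / 0.29 = 1.282·0.957027 / 0.29 = 4.2307
n−2 ≥ 17.8988  ⇒  n ≥ 19.8988
Smallest integer n = 20

20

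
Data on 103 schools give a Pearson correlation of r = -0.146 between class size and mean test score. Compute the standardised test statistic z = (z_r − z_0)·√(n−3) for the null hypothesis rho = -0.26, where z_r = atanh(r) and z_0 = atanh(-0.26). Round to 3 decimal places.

1.191

z_r = atanh(-0.146) = -0.147051,  z_0 = atanh(-0.26) = -0.266108
SE = 1/√(n−3) = 1/√100 = 0.100000
z = (z_r − z_0)/SE = (-0.147051 − (-0.266108)) / 0.100000 = 0.119057 / 0.100000 = 1.191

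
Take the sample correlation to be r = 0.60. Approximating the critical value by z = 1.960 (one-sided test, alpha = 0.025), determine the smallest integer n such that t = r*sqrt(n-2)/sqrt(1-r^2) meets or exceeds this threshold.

9

Need r·√(n−2)/√(1−r²) ≥ 1.960
√(n−2) ≥ 1.960·√(1−0.3600) / 0.60 = 1.960·0.800000 / 0.60 = 2.6133
n−2 ≥ 6.8293  ⇒  n ≥ 8.8293
Smallest integer n = 9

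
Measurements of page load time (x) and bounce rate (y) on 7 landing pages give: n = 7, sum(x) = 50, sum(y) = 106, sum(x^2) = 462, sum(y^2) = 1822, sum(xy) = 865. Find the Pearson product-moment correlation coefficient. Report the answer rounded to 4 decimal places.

0.7153

Numerator: nΣxy − (Σx)(Σy) = 7·865 − (50)(106) = 755
Denominator: √[(nΣx²−(Σx)²)(nΣy²−(Σy)²)]
  nΣx²−(Σx)² = 7·462 − 2500 = 734;  nΣy²−(Σy)² = 7·1822 − 11236 = 1518
  √(734·1518) = √1114212 = 1055.5624
r = 755 / 1055.5624 = 0.7153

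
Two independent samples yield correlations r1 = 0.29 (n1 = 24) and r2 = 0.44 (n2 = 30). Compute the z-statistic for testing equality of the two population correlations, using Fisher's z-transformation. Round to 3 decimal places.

-0.597

Fisher z-transforms: z1 = atanh(0.29) = 0.298566, z2 = atanh(0.44) = 0.472231; difference d = -0.173665
Var(d) = 1/21 + 1/27 = 0.0476190 + 0.0370370 = 0.0846560
z = d/√Var(d) = -0.173665 / √0.0846560 = -0.173665 / 0.290957 = -0.597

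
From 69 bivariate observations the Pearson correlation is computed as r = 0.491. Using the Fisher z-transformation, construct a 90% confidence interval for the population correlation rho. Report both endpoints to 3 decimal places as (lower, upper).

Fisher z: z_r = atanh(r) = ½·ln((1+0.491)/(1−0.491)) = 0.537377
SE(z) = 1/√(n−3) = 1/√66 = 0.123091
90% ⇒ z* = 1.645; margin = 1.645·0.123091 = 0.202485
CI on z-scale: (0.334892, 0.739862)
Back-transform: tanh(0.334892) = 0.322910, tanh(0.739862) = 0.629062

(0.323, 0.629)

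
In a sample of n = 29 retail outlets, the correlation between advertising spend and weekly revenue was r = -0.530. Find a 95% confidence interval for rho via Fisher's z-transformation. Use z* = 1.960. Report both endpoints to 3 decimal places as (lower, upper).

Fisher z: z_r = atanh(r) = ½·ln((1+(-0.530))/(1−(-0.530))) = -0.590145
SE(z) = 1/√(n−3) = 1/√26 = 0.196116
95% ⇒ z* = 1.960; margin = 1.960·0.196116 = 0.384387
CI on z-scale: (-0.974532, -0.205758)
Back-transform: tanh(-0.974532) = -0.750689, tanh(-0.205758) = -0.202903

(-0.751, -0.203)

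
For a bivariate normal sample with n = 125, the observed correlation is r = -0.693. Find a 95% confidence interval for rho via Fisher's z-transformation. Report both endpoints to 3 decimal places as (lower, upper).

z_r = atanh(-0.693) = -0.853705;  SE = 1/√(n−3) = 1/√122 = 0.090536
z-limits: -0.853705 ± 1.960·0.090536 = -0.853705 ± 0.177451 = [-1.031156, -0.676254]
ρ-limits: (tanh -1.031156, tanh -0.676254) = (-0.774, -0.589)

(-0.774, -0.589)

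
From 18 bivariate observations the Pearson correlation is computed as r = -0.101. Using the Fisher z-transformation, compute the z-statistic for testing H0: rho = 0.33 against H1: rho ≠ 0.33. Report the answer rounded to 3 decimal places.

-1.720

Fisher z: atanh(-0.101) = -0.101346, atanh(0.33) = 0.342828
z = (z_r − z_0)·√(n−3) = (-0.101346 − 0.342828)·√15 = -0.444174 · 3.872983 = -1.720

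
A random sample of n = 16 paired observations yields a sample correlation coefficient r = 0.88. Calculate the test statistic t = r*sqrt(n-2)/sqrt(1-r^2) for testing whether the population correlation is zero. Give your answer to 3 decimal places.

1 − r² = 1 − 0.7744 = 0.2256;  √(1−r²) = 0.474974
√(n−2) = √14 = 3.741657
t = r·√(n−2)/√(1−r²) = 0.88 · 3.741657 / 0.474974 = 6.932

6.932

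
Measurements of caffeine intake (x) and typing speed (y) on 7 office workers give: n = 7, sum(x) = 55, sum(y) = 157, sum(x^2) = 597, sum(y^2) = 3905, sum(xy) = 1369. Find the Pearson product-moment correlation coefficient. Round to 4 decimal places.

0.5385

S_xy = nΣxy − ΣxΣy = 7·1369 − 55·157 = 9583 − 8635 = 948
S_xx = nΣx² − (Σx)² = 7·597 − 55² = 4179 − 3025 = 1154
S_yy = nΣy² − (Σy)² = 7·3905 − 157² = 27335 − 24649 = 2686
r = S_xy / √(S_xx·S_yy) = 948 / √(1154·2686) = 948 / √3099644 = 948 / 1760.5806 = 0.5385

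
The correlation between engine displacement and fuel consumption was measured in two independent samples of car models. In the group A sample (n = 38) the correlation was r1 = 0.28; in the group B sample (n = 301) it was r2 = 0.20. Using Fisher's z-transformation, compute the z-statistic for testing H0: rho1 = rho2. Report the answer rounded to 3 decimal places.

0.475

z1 = atanh(0.28) = 0.287682,  z2 = atanh(0.20) = 0.202733
SE = √(1/(n1−3) + 1/(n2−3)) = √(1/35 + 1/298) = √(0.0285714 + 0.0033557) = √0.0319271 = 0.178682
z = (z1 − z2)/SE = (0.287682 − 0.202733) / 0.178682 = 0.084949 / 0.178682 = 0.475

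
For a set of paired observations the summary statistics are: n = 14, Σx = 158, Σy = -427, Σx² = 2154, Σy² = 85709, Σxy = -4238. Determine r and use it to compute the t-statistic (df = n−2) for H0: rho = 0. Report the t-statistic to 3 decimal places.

Numerator: nΣxy − (Σx)(Σy) = 14·(-4238) − (158)(-427) = 8134
Denominator: √[(nΣx²−(Σx)²)(nΣy²−(Σy)²)]
  nΣx²−(Σx)² = 14·2154 − 24964 = 5192;  nΣy²−(Σy)² = 14·85709 − 182329 = 1017597
  √(5192·1017597) = √5283363624 = 72686.7500
r = 8134 / 72686.7500 = 0.1119
t = r·√(n−2)/√(1−r²) = 0.1119·√12 / √(1−0.012522) = 0.387633 / 0.993719 = 0.390

0.390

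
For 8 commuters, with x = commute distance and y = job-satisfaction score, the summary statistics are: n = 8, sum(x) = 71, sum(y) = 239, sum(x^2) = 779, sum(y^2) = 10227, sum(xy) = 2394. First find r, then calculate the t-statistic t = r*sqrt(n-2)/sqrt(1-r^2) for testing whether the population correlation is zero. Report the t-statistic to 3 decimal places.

S_xy = nΣxy − ΣxΣy = 8·2394 − 71·239 = 19152 − 16969 = 2183
S_xx = nΣx² − (Σx)² = 8·779 − 71² = 6232 − 5041 = 1191
S_yy = nΣy² − (Σy)² = 8·10227 − 239² = 81816 − 57121 = 24695
r = S_xy / √(S_xx·S_yy) = 2183 / √(1191·24695) = 2183 / √29411745 = 2183 / 5423.2596 = 0.4025
t = r·√(n−2)/√(1−r²) = 0.4025·√6 / √(1−0.162006) = 0.985920 / 0.915420 = 1.077

1.077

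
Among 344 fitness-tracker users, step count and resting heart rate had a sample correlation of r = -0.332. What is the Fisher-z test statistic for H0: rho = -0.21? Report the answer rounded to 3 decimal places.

-2.436

z_r = atanh(-0.332) = -0.345074,  z_0 = atanh(-0.21) = -0.213171
SE = 1/√(n−3) = 1/√341 = 0.054153
z = (z_r − z_0)/SE = (-0.345074 − (-0.213171)) / 0.054153 = -0.131903 / 0.054153 = -2.436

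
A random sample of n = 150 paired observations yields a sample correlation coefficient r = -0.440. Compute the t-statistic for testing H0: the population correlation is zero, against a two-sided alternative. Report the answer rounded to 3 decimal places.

-5.961

t = r·√(n−2) / √(1−r²) with r = -0.440, n = 150
  = -0.440·√148 / √(1 − 0.193600)
  = -0.440·12.165525 / 0.897998
  = -5.352831 / 0.897998 = -5.961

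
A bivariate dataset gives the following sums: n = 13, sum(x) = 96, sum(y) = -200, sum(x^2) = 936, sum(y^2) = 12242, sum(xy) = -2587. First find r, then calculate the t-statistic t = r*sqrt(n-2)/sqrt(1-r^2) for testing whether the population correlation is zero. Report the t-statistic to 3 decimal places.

-3.996

S_xy = nΣxy − ΣxΣy = 13·(-2587) − 96·(-200) = -33631 − (-19200) = -14431
S_xx = nΣx² − (Σx)² = 13·936 − 96² = 12168 − 9216 = 2952
S_yy = nΣy² − (Σy)² = 13·12242 − (-200)² = 159146 − 40000 = 119146
r = S_xy / √(S_xx·S_yy) = -14431 / √(2952·119146) = -14431 / √351718992 = -14431 / 18754.1727 = -0.7695
t = r·√(n−2)/√(1−r²) = -0.7695·√11 / √(1−0.592130) = -2.552143 / 0.638647 = -3.996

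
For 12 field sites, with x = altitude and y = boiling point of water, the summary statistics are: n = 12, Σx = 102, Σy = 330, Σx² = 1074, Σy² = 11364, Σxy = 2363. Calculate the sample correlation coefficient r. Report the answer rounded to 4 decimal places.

-0.6421

Numerator: nΣxy − (Σx)(Σy) = 12·2363 − (102)(330) = -5304
Denominator: √[(nΣx²−(Σx)²)(nΣy²−(Σy)²)]
  nΣx²−(Σx)² = 12·1074 − 10404 = 2484;  nΣy²−(Σy)² = 12·11364 − 108900 = 27468
  √(2484·27468) = √68230512 = 8260.1763
r = -5304 / 8260.1763 = -0.6421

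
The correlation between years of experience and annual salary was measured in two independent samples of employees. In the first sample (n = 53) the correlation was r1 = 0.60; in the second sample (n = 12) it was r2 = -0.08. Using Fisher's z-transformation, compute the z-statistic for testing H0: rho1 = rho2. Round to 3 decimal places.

Fisher z-transforms: z1 = atanh(0.60) = 0.693147, z2 = atanh(-0.08) = -0.080171; difference d = 0.773318
Var(d) = 1/50 + 1/9 = 0.0200000 + 0.1111111 = 0.1311111
z = d/√Var(d) = 0.773318 / √0.1311111 = 0.773318 / 0.362093 = 2.136

2.136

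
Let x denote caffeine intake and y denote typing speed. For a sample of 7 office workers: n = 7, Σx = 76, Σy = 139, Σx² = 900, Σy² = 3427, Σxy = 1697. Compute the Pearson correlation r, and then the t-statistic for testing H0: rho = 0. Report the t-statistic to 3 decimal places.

3.473

S_xy = nΣxy − ΣxΣy = 7·1697 − 76·139 = 11879 − 10564 = 1315
S_xx = nΣx² − (Σx)² = 7·900 − 76² = 6300 − 5776 = 524
S_yy = nΣy² − (Σy)² = 7·3427 − 139² = 23989 − 19321 = 4668
r = S_xy / √(S_xx·S_yy) = 1315 / √(524·4668) = 1315 / √2446032 = 1315 / 1563.9795 = 0.8408
t = r·√(n−2)/√(1−r²) = 0.8408·√5 / √(1−0.706945) = 1.880086 / 0.541346 = 3.473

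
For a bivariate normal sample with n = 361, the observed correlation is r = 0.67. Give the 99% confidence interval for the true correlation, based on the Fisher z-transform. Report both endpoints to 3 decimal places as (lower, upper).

(0.588, 0.738)

z_r = atanh(0.67) = 0.810743;  SE = 1/√(n−3) = 1/√358 = 0.052852
z-limits: 0.810743 ± 2.576·0.052852 = 0.810743 ± 0.136147 = [0.674596, 0.946890]
ρ-limits: (tanh 0.674596, tanh 0.946890) = (0.588, 0.738)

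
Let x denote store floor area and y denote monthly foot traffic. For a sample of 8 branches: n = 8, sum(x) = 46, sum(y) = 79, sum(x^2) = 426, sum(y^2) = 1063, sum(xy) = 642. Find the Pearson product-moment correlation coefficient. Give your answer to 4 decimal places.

0.8784

Numerator: nΣxy − (Σx)(Σy) = 8·642 − (46)(79) = 1502
Denominator: √[(nΣx²−(Σx)²)(nΣy²−(Σy)²)]
  nΣx²−(Σx)² = 8·426 − 2116 = 1292;  nΣy²−(Σy)² = 8·1063 − 6241 = 2263
  √(1292·2263) = √2923796 = 1709.9111
r = 1502 / 1709.9111 = 0.8784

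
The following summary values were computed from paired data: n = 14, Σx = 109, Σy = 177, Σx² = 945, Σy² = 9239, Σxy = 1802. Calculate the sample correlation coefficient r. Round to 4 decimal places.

S_xy = nΣxy − ΣxΣy = 14·1802 − 109·177 = 25228 − 19293 = 5935
S_xx = nΣx² − (Σx)² = 14·945 − 109² = 13230 − 11881 = 1349
S_yy = nΣy² − (Σy)² = 14·9239 − 177² = 129346 − 31329 = 98017
r = S_xy / √(S_xx·S_yy) = 5935 / √(1349·98017) = 5935 / √132224933 = 5935 / 11498.9101 = 0.5161

0.5161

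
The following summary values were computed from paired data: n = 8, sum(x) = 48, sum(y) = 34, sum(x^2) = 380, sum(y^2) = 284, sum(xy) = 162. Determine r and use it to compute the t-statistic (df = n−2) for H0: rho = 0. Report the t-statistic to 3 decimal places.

Numerator: nΣxy − (Σx)(Σy) = 8·162 − (48)(34) = -336
Denominator: √[(nΣx²−(Σx)²)(nΣy²−(Σy)²)]
  nΣx²−(Σx)² = 8·380 − 2304 = 736;  nΣy²−(Σy)² = 8·284 − 1156 = 1116
  √(736·1116) = √821376 = 906.2980
r = -336 / 906.2980 = -0.3707
t = r·√(n−2)/√(1−r²) = -0.3707·√6 / √(1−0.137418) = -0.908026 / 0.928753 = -0.978

-0.978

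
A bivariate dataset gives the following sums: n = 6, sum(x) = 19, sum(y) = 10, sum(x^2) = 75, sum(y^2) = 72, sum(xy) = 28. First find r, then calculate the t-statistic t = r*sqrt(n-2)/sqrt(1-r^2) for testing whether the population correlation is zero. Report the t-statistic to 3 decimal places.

Numerator: nΣxy − (Σx)(Σy) = 6·28 − (19)(10) = -22
Denominator: √[(nΣx²−(Σx)²)(nΣy²−(Σy)²)]
  nΣx²−(Σx)² = 6·75 − 361 = 89;  nΣy²−(Σy)² = 6·72 − 100 = 332
  √(89·332) = √29548 = 171.8953
r = -22 / 171.8953 = -0.1280
t = r·√(n−2)/√(1−r²) = -0.1280·√4 / √(1−0.016384) = -0.256000 / 0.991774 = -0.258

-0.258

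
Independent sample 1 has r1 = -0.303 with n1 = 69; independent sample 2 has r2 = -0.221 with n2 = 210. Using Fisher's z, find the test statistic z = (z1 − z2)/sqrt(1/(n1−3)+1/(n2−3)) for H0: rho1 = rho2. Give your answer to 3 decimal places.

-0.623

Fisher z-transforms: z1 = atanh(-0.303) = -0.312820, z2 = atanh(-0.221) = -0.224707; difference d = -0.088113
Var(d) = 1/66 + 1/207 = 0.0151515 + 0.0048309 = 0.0199824
z = d/√Var(d) = -0.088113 / √0.0199824 = -0.088113 / 0.141359 = -0.623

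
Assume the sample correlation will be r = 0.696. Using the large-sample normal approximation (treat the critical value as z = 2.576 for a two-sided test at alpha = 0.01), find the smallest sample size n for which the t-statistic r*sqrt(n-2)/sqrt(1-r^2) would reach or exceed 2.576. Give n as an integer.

r√(n−2)/√(1−r²) ≥ 2.576  ⇔  n−2 ≥ (2.576)²·(1−r²)/r²
(1−r²)/r² = (1−0.484416)/0.484416 = 1.0643
n ≥ 2 + 6.635776·1.0643 = 2 + 7.0625 = 9.0625
⌈9.0625⌉ = 10

10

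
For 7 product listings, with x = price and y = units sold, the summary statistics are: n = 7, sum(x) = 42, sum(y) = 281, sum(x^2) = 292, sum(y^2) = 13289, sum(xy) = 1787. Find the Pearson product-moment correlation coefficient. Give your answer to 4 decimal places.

Numerator: nΣxy − (Σx)(Σy) = 7·1787 − (42)(281) = 707
Denominator: √[(nΣx²−(Σx)²)(nΣy²−(Σy)²)]
  nΣx²−(Σx)² = 7·292 − 1764 = 280;  nΣy²−(Σy)² = 7·13289 − 78961 = 14062
  √(280·14062) = √3937360 = 1984.2782
r = 707 / 1984.2782 = 0.3563

0.3563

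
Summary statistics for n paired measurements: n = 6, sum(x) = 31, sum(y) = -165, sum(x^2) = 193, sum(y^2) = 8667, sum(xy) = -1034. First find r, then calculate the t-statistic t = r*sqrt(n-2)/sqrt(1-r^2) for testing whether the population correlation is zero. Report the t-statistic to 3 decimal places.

-1.133

Numerator: nΣxy − (Σx)(Σy) = 6·(-1034) − (31)(-165) = -1089
Denominator: √[(nΣx²−(Σx)²)(nΣy²−(Σy)²)]
  nΣx²−(Σx)² = 6·193 − 961 = 197;  nΣy²−(Σy)² = 6·8667 − 27225 = 24777
  √(197·24777) = √4881069 = 2209.3141
r = -1089 / 2209.3141 = -0.4929
t = r·√(n−2)/√(1−r²) = -0.4929·√4 / √(1−0.242950) = -0.985800 / 0.870086 = -1.133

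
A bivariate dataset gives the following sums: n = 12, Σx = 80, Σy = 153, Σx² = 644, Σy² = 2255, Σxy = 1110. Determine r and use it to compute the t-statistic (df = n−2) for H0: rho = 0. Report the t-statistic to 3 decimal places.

1.780

S_xy = nΣxy − ΣxΣy = 12·1110 − 80·153 = 13320 − 12240 = 1080
S_xx = nΣx² − (Σx)² = 12·644 − 80² = 7728 − 6400 = 1328
S_yy = nΣy² − (Σy)² = 12·2255 − 153² = 27060 − 23409 = 3651
r = S_xy / √(S_xx·S_yy) = 1080 / √(1328·3651) = 1080 / √4848528 = 1080 / 2201.9373 = 0.4905
t = r·√(n−2)/√(1−r²) = 0.4905·√10 / √(1−0.240590) = 1.551097 / 0.871441 = 1.780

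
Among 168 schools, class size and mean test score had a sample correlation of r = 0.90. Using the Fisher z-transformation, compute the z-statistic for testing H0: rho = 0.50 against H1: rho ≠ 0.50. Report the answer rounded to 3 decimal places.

z_r = atanh(0.90) = 1.472219,  z_0 = atanh(0.50) = 0.549306
SE = 1/√(n−3) = 1/√165 = 0.077850
z = (z_r − z_0)/SE = (1.472219 − 0.549306) / 0.077850 = 0.922913 / 0.077850 = 11.855

11.855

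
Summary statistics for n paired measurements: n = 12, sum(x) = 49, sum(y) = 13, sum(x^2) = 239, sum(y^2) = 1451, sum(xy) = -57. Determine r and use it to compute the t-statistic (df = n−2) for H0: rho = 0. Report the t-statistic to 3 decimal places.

-1.663

Numerator: nΣxy − (Σx)(Σy) = 12·(-57) − (49)(13) = -1321
Denominator: √[(nΣx²−(Σx)²)(nΣy²−(Σy)²)]
  nΣx²−(Σx)² = 12·239 − 2401 = 467;  nΣy²−(Σy)² = 12·1451 − 169 = 17243
  √(467·17243) = √8052481 = 2837.6894
r = -1321 / 2837.6894 = -0.4655
t = r·√(n−2)/√(1−r²) = -0.4655·√10 / √(1−0.216690) = -1.472040 / 0.885048 = -1.663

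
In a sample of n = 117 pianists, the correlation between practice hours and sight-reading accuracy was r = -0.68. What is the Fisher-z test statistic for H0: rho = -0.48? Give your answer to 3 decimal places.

-3.269

Fisher z: atanh(-0.68) = -0.829114, atanh(-0.48) = -0.522984
z = (z_r − z_0)·√(n−3) = (-0.829114 − (-0.522984))·√114 = -0.306130 · 10.677078 = -3.269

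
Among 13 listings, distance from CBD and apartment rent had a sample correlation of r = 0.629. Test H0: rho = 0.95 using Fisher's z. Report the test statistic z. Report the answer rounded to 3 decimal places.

-3.453

Fisher z: atanh(0.629) = 0.739760, atanh(0.95) = 1.831781
z = (z_r − z_0)·√(n−3) = (0.739760 − 1.831781)·√10 = -1.092021 · 3.162278 = -3.453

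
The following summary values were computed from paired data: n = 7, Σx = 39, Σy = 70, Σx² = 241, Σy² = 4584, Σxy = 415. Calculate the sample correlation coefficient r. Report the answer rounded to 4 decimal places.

0.0824

S_xy = nΣxy − ΣxΣy = 7·415 − 39·70 = 2905 − 2730 = 175
S_xx = nΣx² − (Σx)² = 7·241 − 39² = 1687 − 1521 = 166
S_yy = nΣy² − (Σy)² = 7·4584 − 70² = 32088 − 4900 = 27188
r = S_xy / √(S_xx·S_yy) = 175 / √(166·27188) = 175 / √4513208 = 175 / 2124.4312 = 0.0824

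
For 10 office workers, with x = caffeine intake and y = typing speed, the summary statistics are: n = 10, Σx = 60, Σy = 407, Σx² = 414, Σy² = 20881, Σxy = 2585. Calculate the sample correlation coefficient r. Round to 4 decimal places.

0.2962

S_xy = nΣxy − ΣxΣy = 10·2585 − 60·407 = 25850 − 24420 = 1430
S_xx = nΣx² − (Σx)² = 10·414 − 60² = 4140 − 3600 = 540
S_yy = nΣy² − (Σy)² = 10·20881 − 407² = 208810 − 165649 = 43161
r = S_xy / √(S_xx·S_yy) = 1430 / √(540·43161) = 1430 / √23306940 = 1430 / 4827.7262 = 0.2962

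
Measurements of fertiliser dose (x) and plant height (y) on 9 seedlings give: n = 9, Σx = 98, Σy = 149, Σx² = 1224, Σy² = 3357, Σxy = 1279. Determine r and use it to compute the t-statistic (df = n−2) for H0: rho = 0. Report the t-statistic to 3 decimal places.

-6.167

S_xy = nΣxy − ΣxΣy = 9·1279 − 98·149 = 11511 − 14602 = -3091
S_xx = nΣx² − (Σx)² = 9·1224 − 98² = 11016 − 9604 = 1412
S_yy = nΣy² − (Σy)² = 9·3357 − 149² = 30213 − 22201 = 8012
r = S_xy / √(S_xx·S_yy) = -3091 / √(1412·8012) = -3091 / √11312944 = -3091 / 3363.4720 = -0.9190
t = r·√(n−2)/√(1−r²) = -0.9190·√7 / √(1−0.844561) = -2.431445 / 0.394258 = -6.167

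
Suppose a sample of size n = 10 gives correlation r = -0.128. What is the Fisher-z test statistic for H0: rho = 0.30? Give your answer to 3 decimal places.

-1.159

z_r = atanh(-0.128) = -0.128706,  z_0 = atanh(0.30) = 0.309520
SE = 1/√(n−3) = 1/√7 = 0.377964
z = (z_r − z_0)/SE = (-0.128706 − 0.309520) / 0.377964 = -0.438226 / 0.377964 = -1.159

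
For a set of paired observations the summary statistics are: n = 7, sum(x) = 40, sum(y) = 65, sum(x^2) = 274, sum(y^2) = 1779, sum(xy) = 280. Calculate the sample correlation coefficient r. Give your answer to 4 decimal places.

-0.3957

Numerator: nΣxy − (Σx)(Σy) = 7·280 − (40)(65) = -640
Denominator: √[(nΣx²−(Σx)²)(nΣy²−(Σy)²)]
  nΣx²−(Σx)² = 7·274 − 1600 = 318;  nΣy²−(Σy)² = 7·1779 − 4225 = 8228
  √(318·8228) = √2616504 = 1617.5611
r = -640 / 1617.5611 = -0.3957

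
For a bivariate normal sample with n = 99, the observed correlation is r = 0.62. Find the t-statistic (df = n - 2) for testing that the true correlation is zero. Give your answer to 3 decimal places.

1 − r² = 1 − 0.3844 = 0.6156;  √(1−r²) = 0.784602
√(n−2) = √97 = 9.848858
t = r·√(n−2)/√(1−r²) = 0.62 · 9.848858 / 0.784602 = 7.783

7.783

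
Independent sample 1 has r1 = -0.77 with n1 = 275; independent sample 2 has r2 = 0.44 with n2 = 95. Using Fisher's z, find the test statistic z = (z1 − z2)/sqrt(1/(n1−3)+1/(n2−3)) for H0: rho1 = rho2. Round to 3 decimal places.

-12.375

z1 = atanh(-0.77) = -1.020328,  z2 = atanh(0.44) = 0.472231
SE = √(1/(n1−3) + 1/(n2−3)) = √(1/272 + 1/92) = √(0.0036765 + 0.0108696) = √0.0145461 = 0.120607
z = (z1 − z2)/SE = (-1.020328 − 0.472231) / 0.120607 = -1.492559 / 0.120607 = -12.375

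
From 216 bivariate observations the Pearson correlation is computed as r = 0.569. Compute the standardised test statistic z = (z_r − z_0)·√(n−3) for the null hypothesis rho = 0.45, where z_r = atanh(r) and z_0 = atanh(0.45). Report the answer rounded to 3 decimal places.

z_r = atanh(0.569) = 0.646043,  z_0 = atanh(0.45) = 0.484700
SE = 1/√(n−3) = 1/√213 = 0.068519
z = (z_r − z_0)/SE = (0.646043 − 0.484700) / 0.068519 = 0.161343 / 0.068519 = 2.355

2.355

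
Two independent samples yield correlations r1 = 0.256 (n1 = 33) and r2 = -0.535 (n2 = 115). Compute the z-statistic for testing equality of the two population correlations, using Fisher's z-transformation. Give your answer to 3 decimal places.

4.178

z1 = atanh(0.256) = 0.261823,  z2 = atanh(-0.535) = -0.597124
SE = √(1/(n1−3) + 1/(n2−3)) = √(1/30 + 1/112) = √(0.0333333 + 0.0089286) = √0.0422619 = 0.205577
z = (z1 − z2)/SE = (0.261823 − (-0.597124)) / 0.205577 = 0.858947 / 0.205577 = 4.178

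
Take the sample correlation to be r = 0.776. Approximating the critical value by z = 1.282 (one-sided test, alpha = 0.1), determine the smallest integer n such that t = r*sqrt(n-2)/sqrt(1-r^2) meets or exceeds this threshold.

4

r√(n−2)/√(1−r²) ≥ 1.282  ⇔  n−2 ≥ (1.282)²·(1−r²)/r²
(1−r²)/r² = (1−0.602176)/0.602176 = 0.6606
n ≥ 2 + 1.643524·0.6606 = 2 + 1.0857 = 3.0857
⌈3.0857⌉ = 4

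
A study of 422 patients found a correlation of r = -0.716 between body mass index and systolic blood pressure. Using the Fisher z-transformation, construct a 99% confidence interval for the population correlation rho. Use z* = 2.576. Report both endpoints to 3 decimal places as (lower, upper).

z_r = atanh(-0.716) = -0.899389;  SE = 1/√(n−3) = 1/√419 = 0.048853
z-limits: -0.899389 ± 2.576·0.048853 = -0.899389 ± 0.125845 = [-1.025234, -0.773544]
ρ-limits: (tanh -1.025234, tanh -0.773544) = (-0.772, -0.649)

(-0.772, -0.649)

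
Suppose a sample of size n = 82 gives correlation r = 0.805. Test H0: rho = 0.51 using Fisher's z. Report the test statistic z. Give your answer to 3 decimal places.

Fisher z: atanh(0.805) = 1.112658, atanh(0.51) = 0.562730
z = (z_r − z_0)·√(n−3) = (1.112658 − 0.562730)·√79 = 0.549928 · 8.888194 = 4.888

4.888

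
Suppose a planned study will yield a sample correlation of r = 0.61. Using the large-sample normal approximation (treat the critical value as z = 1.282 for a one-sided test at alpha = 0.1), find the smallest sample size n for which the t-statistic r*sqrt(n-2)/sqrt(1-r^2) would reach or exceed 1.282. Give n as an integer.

r√(n−2)/√(1−r²) ≥ 1.282  ⇔  n−2 ≥ (1.282)²·(1−r²)/r²
(1−r²)/r² = (1−0.3721)/0.3721 = 1.6874
n ≥ 2 + 1.643524·1.6874 = 2 + 2.7733 = 4.7733
⌈4.7733⌉ = 5

5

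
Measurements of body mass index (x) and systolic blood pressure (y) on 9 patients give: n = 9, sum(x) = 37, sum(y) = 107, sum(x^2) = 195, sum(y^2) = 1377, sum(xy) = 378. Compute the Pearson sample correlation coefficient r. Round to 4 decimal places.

-0.9227

S_xy = nΣxy − ΣxΣy = 9·378 − 37·107 = 3402 − 3959 = -557
S_xx = nΣx² − (Σx)² = 9·195 − 37² = 1755 − 1369 = 386
S_yy = nΣy² − (Σy)² = 9·1377 − 107² = 12393 − 11449 = 944
r = S_xy / √(S_xx·S_yy) = -557 / √(386·944) = -557 / √364384 = -557 / 603.6423 = -0.9227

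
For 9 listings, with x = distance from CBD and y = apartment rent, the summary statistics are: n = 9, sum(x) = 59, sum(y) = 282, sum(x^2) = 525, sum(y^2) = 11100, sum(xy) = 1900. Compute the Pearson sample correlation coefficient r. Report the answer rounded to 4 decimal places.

Numerator: nΣxy − (Σx)(Σy) = 9·1900 − (59)(282) = 462
Denominator: √[(nΣx²−(Σx)²)(nΣy²−(Σy)²)]
  nΣx²−(Σx)² = 9·525 − 3481 = 1244;  nΣy²−(Σy)² = 9·11100 − 79524 = 20376
  √(1244·20376) = √25347744 = 5034.6543
r = 462 / 5034.6543 = 0.0918

0.0918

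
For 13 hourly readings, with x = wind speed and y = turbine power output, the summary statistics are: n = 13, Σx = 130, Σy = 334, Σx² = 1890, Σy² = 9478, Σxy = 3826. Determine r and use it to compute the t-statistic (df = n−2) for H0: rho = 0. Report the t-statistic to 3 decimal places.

S_xy = nΣxy − ΣxΣy = 13·3826 − 130·334 = 49738 − 43420 = 6318
S_xx = nΣx² − (Σx)² = 13·1890 − 130² = 24570 − 16900 = 7670
S_yy = nΣy² − (Σy)² = 13·9478 − 334² = 123214 − 111556 = 11658
r = S_xy / √(S_xx·S_yy) = 6318 / √(7670·11658) = 6318 / √89416860 = 6318 / 9456.0489 = 0.6681
t = r·√(n−2)/√(1−r²) = 0.6681·√11 / √(1−0.446358) = 2.215837 / 0.744071 = 2.978

2.978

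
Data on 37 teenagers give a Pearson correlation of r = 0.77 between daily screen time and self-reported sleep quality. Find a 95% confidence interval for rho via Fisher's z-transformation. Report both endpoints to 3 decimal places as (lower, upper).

(0.594, 0.876)

z_r = atanh(0.77) = 1.020328;  SE = 1/√(n−3) = 1/√34 = 0.171499
z-limits: 1.020328 ± 1.960·0.171499 = 1.020328 ± 0.336138 = [0.684190, 1.356466]
ρ-limits: (tanh 0.684190, tanh 1.356466) = (0.594, 0.876)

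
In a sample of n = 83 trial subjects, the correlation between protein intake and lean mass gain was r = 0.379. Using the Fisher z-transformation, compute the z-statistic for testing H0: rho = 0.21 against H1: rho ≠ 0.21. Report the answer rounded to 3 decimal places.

Fisher z: atanh(0.379) = 0.398891, atanh(0.21) = 0.213171
z = (z_r − z_0)·√(n−3) = (0.398891 − 0.213171)·√80 = 0.185720 · 8.944272 = 1.661

1.661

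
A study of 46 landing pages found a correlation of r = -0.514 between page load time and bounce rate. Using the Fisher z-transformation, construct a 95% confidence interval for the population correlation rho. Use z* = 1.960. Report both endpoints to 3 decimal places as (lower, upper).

Fisher z: z_r = atanh(r) = ½·ln((1+(-0.514))/(1−(-0.514))) = -0.568151
SE(z) = 1/√(n−3) = 1/√43 = 0.152499
95% ⇒ z* = 1.960; margin = 1.960·0.152499 = 0.298898
CI on z-scale: (-0.867049, -0.269253)
Back-transform: tanh(-0.867049) = -0.699872, tanh(-0.269253) = -0.262930

(-0.700, -0.263)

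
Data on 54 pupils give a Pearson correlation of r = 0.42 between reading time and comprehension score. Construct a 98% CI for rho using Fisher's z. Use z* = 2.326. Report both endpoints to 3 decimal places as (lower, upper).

Fisher z: z_r = atanh(r) = ½·ln((1+0.42)/(1−0.42)) = 0.447692
SE(z) = 1/√(n−3) = 1/√51 = 0.140028
98% ⇒ z* = 2.326; margin = 2.326·0.140028 = 0.325705
CI on z-scale: (0.121987, 0.773397)
Back-transform: tanh(0.121987) = 0.121385, tanh(0.773397) = 0.648900

(0.121, 0.649)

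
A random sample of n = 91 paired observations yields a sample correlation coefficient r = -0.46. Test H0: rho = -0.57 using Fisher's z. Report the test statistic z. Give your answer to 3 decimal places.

1.409

z_r = atanh(-0.46) = -0.497311,  z_0 = atanh(-0.57) = -0.647523
SE = 1/√(n−3) = 1/√88 = 0.106600
z = (z_r − z_0)/SE = (-0.497311 − (-0.647523)) / 0.106600 = 0.150212 / 0.106600 = 1.409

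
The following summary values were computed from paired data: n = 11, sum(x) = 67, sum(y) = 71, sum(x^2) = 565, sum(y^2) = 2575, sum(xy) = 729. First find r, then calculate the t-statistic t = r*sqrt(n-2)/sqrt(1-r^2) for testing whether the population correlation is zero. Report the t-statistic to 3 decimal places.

1.800

Numerator: nΣxy − (Σx)(Σy) = 11·729 − (67)(71) = 3262
Denominator: √[(nΣx²−(Σx)²)(nΣy²−(Σy)²)]
  nΣx²−(Σx)² = 11·565 − 4489 = 1726;  nΣy²−(Σy)² = 11·2575 − 5041 = 23284
  √(1726·23284) = √40188184 = 6339.4151
r = 3262 / 6339.4151 = 0.5146
t = r·√(n−2)/√(1−r²) = 0.5146·√9 / √(1−0.264813) = 1.543800 / 0.857430 = 1.800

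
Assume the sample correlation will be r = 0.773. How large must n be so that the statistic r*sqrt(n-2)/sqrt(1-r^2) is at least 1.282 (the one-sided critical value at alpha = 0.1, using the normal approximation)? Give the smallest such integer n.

4

Need r·√(n−2)/√(1−r²) ≥ 1.282
√(n−2) ≥ 1.282·√(1−0.597529) / 0.773 = 1.282·0.634406 / 0.773 = 1.0521
n−2 ≥ 1.1069  ⇒  n ≥ 3.1069
Smallest integer n = 4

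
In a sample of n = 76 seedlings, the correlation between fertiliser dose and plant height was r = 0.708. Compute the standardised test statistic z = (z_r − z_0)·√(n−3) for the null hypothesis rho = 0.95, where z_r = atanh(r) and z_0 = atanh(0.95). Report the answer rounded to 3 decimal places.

z_r = atanh(0.708) = 0.883162,  z_0 = atanh(0.95) = 1.831781
SE = 1/√(n−3) = 1/√73 = 0.117041
z = (z_r − z_0)/SE = (0.883162 − 1.831781) / 0.117041 = -0.948619 / 0.117041 = -8.105

-8.105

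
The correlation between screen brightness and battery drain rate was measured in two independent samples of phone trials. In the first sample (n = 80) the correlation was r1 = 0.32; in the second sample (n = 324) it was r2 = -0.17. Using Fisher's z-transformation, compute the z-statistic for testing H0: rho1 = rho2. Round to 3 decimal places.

3.966

z1 = atanh(0.32) = 0.331647,  z2 = atanh(-0.17) = -0.171667
SE = √(1/(n1−3) + 1/(n2−3)) = √(1/77 + 1/321) = √(0.0129870 + 0.0031153) = √0.0161023 = 0.126895
z = (z1 − z2)/SE = (0.331647 − (-0.171667)) / 0.126895 = 0.503314 / 0.126895 = 3.966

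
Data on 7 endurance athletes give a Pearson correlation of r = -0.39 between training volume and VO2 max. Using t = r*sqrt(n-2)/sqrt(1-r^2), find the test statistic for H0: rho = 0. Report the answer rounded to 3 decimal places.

t = r·√(n−2) / √(1−r²) with r = -0.39, n = 7
  = -0.39·√5 / √(1 − 0.1521)
  = -0.39·2.236068 / 0.920815
  = -0.872067 / 0.920815 = -0.947

-0.947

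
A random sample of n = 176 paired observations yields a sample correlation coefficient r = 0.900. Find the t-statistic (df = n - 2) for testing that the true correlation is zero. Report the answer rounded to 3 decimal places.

27.236

t = r·√(n−2) / √(1−r²) with r = 0.900, n = 176
  = 0.900·√174 / √(1 − 0.810000)
  = 0.900·13.190906 / 0.435890
  = 11.871815 / 0.435890 = 27.236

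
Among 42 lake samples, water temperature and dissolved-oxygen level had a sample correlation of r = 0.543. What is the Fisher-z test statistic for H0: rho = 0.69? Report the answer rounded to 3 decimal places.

Fisher z: atanh(0.543) = 0.608400, atanh(0.69) = 0.847956
z = (z_r − z_0)·√(n−3) = (0.608400 − 0.847956)·√39 = -0.239556 · 6.244998 = -1.496

-1.496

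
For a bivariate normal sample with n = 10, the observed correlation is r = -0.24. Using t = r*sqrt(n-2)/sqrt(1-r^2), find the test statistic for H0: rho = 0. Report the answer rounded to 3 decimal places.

-0.699

t = r·√(n−2) / √(1−r²) with r = -0.24, n = 10
  = -0.24·√8 / √(1 − 0.0576)
  = -0.24·2.828427 / 0.970773
  = -0.678822 / 0.970773 = -0.699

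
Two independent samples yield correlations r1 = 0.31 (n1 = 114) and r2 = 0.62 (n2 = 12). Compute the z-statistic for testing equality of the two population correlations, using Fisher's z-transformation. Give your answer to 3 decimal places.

-1.167

Fisher z-transforms: z1 = atanh(0.31) = 0.320545, z2 = atanh(0.62) = 0.725005; difference d = -0.404460
Var(d) = 1/111 + 1/9 = 0.0090090 + 0.1111111 = 0.1201201
z = d/√Var(d) = -0.404460 / √0.1201201 = -0.404460 / 0.346583 = -1.167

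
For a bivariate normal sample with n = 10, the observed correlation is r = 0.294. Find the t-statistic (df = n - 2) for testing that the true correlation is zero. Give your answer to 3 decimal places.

0.870

1 − r² = 1 − 0.086436 = 0.913564;  √(1−r²) = 0.955805
√(n−2) = √8 = 2.828427
t = r·√(n−2)/√(1−r²) = 0.294 · 2.828427 / 0.955805 = 0.870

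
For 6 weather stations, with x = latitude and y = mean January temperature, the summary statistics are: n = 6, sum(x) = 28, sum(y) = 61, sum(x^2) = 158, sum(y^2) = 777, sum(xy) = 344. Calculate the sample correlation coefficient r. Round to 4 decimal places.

0.9062

S_xy = nΣxy − ΣxΣy = 6·344 − 28·61 = 2064 − 1708 = 356
S_xx = nΣx² − (Σx)² = 6·158 − 28² = 948 − 784 = 164
S_yy = nΣy² − (Σy)² = 6·777 − 61² = 4662 − 3721 = 941
r = S_xy / √(S_xx·S_yy) = 356 / √(164·941) = 356 / √154324 = 356 / 392.8409 = 0.9062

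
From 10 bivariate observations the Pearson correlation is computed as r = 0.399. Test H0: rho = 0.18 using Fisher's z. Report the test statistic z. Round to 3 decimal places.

0.636

z_r = atanh(0.399) = 0.422459,  z_0 = atanh(0.18) = 0.181983
SE = 1/√(n−3) = 1/√7 = 0.377964
z = (z_r − z_0)/SE = (0.422459 − 0.181983) / 0.377964 = 0.240476 / 0.377964 = 0.636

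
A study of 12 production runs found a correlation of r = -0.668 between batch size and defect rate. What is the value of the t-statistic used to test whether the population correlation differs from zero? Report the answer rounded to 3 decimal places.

-2.839

t = r·√(n−2) / √(1−r²) with r = -0.668, n = 12
  = -0.668·√10 / √(1 − 0.446224)
  = -0.668·3.162278 / 0.744161
  = -2.112402 / 0.744161 = -2.839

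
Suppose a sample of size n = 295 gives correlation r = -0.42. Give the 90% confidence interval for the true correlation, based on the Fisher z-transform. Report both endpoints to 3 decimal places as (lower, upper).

(-0.496, -0.338)

Fisher z: z_r = atanh(r) = ½·ln((1+(-0.42))/(1−(-0.42))) = -0.447692
SE(z) = 1/√(n−3) = 1/√292 = 0.058521
90% ⇒ z* = 1.645; margin = 1.645·0.058521 = 0.096267
CI on z-scale: (-0.543959, -0.351425)
Back-transform: tanh(-0.543959) = -0.495979, tanh(-0.351425) = -0.337639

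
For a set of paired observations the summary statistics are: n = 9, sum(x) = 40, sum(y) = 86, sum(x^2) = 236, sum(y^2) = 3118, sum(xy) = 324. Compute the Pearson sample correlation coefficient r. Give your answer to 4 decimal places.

-0.1592

S_xy = nΣxy − ΣxΣy = 9·324 − 40·86 = 2916 − 3440 = -524
S_xx = nΣx² − (Σx)² = 9·236 − 40² = 2124 − 1600 = 524
S_yy = nΣy² − (Σy)² = 9·3118 − 86² = 28062 − 7396 = 20666
r = S_xy / √(S_xx·S_yy) = -524 / √(524·20666) = -524 / √10828984 = -524 / 3290.7422 = -0.1592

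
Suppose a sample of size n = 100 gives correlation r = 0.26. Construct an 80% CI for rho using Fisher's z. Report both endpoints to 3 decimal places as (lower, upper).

z_r = atanh(0.26) = 0.266108;  SE = 1/√(n−3) = 1/√97 = 0.101535
z-limits: 0.266108 ± 1.282·0.101535 = 0.266108 ± 0.130168 = [0.135940, 0.396276]
ρ-limits: (tanh 0.135940, tanh 0.396276) = (0.135, 0.377)

(0.135, 0.377)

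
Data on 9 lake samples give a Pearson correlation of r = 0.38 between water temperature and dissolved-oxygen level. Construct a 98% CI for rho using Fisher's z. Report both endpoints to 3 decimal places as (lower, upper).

z_r = atanh(0.38) = 0.400060;  SE = 1/√(n−3) = 1/√6 = 0.408248
z-limits: 0.400060 ± 2.326·0.408248 = 0.400060 ± 0.949585 = [-0.549525, 1.349645]
ρ-limits: (tanh -0.549525, tanh 1.349645) = (-0.500, 0.874)

(-0.500, 0.874)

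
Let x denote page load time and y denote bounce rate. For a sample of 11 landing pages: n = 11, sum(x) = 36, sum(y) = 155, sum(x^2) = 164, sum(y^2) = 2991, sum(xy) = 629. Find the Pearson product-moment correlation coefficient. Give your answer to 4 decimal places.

S_xy = nΣxy − ΣxΣy = 11·629 − 36·155 = 6919 − 5580 = 1339
S_xx = nΣx² − (Σx)² = 11·164 − 36² = 1804 − 1296 = 508
S_yy = nΣy² − (Σy)² = 11·2991 − 155² = 32901 − 24025 = 8876
r = S_xy / √(S_xx·S_yy) = 1339 / √(508·8876) = 1339 / √4509008 = 1339 / 2123.4425 = 0.6306

0.6306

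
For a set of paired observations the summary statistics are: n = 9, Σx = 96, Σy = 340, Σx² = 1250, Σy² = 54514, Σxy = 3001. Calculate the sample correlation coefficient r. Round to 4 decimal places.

-0.2039

S_xy = nΣxy − ΣxΣy = 9·3001 − 96·340 = 27009 − 32640 = -5631
S_xx = nΣx² − (Σx)² = 9·1250 − 96² = 11250 − 9216 = 2034
S_yy = nΣy² − (Σy)² = 9·54514 − 340² = 490626 − 115600 = 375026
r = S_xy / √(S_xx·S_yy) = -5631 / √(2034·375026) = -5631 / √762802884 = -5631 / 27618.8864 = -0.2039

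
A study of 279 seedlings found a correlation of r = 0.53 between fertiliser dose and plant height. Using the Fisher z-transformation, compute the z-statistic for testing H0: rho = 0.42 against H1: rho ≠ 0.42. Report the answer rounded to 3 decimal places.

2.367

z_r = atanh(0.53) = 0.590145,  z_0 = atanh(0.42) = 0.447692
SE = 1/√(n−3) = 1/√276 = 0.060193
z = (z_r − z_0)/SE = (0.590145 − 0.447692) / 0.060193 = 0.142453 / 0.060193 = 2.367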